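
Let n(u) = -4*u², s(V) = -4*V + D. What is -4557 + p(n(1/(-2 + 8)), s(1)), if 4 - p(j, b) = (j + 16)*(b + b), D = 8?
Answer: -42121/9 ≈ -4680.1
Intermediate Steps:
s(V) = 8 - 4*V (s(V) = -4*V + 8 = 8 - 4*V)
p(j, b) = 4 - 2*b*(16 + j) (p(j, b) = 4 - (j + 16)*(b + b) = 4 - (16 + j)*2*b = 4 - 2*b*(16 + j))
-4557 + p(n(1/(-2 + 8)), s(1)) = -4557 + (4 - 32*(8 - 4*1) - 2*(8 - 4*1)*(-4/(-2 + 8)²)) = -4557 + (4 - 32*(8 - 4) - 2*(8 - 4)*(-4*(1/6)²)) = -4557 + (4 - 32*4 - 2*4*(-4*(⅙)²)) = -4557 + (4 - 128 - 2*4*(-4*1/36)) = -4557 + (4 - 128 - 2*4*(-⅑)) = -4557 + (4 - 128 + 8/9) = -4557 - 1108/9 = -42121/9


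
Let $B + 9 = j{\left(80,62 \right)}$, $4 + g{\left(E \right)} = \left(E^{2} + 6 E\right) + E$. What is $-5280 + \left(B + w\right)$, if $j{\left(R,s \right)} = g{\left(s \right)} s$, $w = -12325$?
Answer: $247374$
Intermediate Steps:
$g{\left(E \right)} = -4 + E^{2} + 7 E$ ($g{\left(E \right)} = -4 + \left(\left(E^{2} + 6 E\right) + E\right) = -4 + \left(E^{2} + 7 E\right) = -4 + E^{2} + 7 E$)
$j{\left(R,s \right)} = s \left(-4 + s^{2} + 7 s\right)$ ($j{\left(R,s \right)} = \left(-4 + s^{2} + 7 s\right) s = s \left(-4 + s^{2} + 7 s\right)$)
$B = 264979$ ($B = -9 + 62 \left(-4 + 62^{2} + 7 \cdot 62\right) = -9 + 62 \left(-4 + 3844 + 434\right) = -9 + 62 \cdot 4274 = -9 + 264988 = 264979$)
$-5280 + \left(B + w\right) = -5280 + \left(264979 - 12325\right) = -5280 + 252654 = 247374$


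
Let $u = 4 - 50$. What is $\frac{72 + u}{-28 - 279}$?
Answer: $- \frac{26}{307} \approx -0.084691$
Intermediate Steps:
$u = -46$ ($u = 4 - 50 = -46$)
$\frac{72 + u}{-28 - 279} = \frac{72 - 46}{-28 - 279} = \frac{26}{-307} = 26 \left(- \frac{1}{307}\right) = - \frac{26}{307}$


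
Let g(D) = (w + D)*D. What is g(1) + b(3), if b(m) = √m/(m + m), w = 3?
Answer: 4 + √3/6 ≈ 4.2887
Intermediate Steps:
g(D) = D*(3 + D) (g(D) = (3 + D)*D = D*(3 + D))
b(m) = 1/(2*√m) (b(m) = √m/((2*m)) = (1/(2*m))*√m = 1/(2*√m))
g(1) + b(3) = 1*(3 + 1) + 1/(2*√3) = 1*4 + (√3/3)/2 = 4 + √3/6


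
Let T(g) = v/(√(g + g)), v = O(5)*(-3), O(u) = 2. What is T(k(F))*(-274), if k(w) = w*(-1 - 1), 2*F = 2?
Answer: -822*I ≈ -822.0*I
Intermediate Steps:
F = 1 (F = (½)*2 = 1)
k(w) = -2*w (k(w) = w*(-2) = -2*w)
v = -6 (v = 2*(-3) = -6)
T(g) = -3*√2/√g (T(g) = -6/√(g + g) = -6*√2/(2*√g) = -3*√2/√g)
T(k(F))*(-274) = -3*√2/√(-2*1)*(-274) = -3*√2/√(-2)*(-274) = -3*√2*(-I*√2/2)*(-274) = (3*I)*(-274) = -822*I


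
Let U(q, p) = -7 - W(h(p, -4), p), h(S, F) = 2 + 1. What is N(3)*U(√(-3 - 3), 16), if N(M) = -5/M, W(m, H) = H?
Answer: 115/3 ≈ 38.333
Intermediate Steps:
h(S, F) = 3
U(q, p) = -7 - p
N(3)*U(√(-3 - 3), 16) = (-5/3)*(-7 - 1*16) = (-5*⅓)*(-7 - 16) = -5/3*(-23) = 115/3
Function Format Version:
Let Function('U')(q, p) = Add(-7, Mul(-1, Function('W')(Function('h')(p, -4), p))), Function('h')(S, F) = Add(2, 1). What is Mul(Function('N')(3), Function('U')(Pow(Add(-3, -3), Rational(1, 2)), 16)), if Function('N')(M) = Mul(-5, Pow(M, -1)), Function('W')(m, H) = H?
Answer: Rational(115, 3) ≈ 38.333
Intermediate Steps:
Function('h')(S, F) = 3
Function('U')(q, p) = Add(-7, Mul(-1, p))
Mul(Function('N')(3), Function('U')(Pow(Add(-3, -3), Rational(1, 2)), 16)) = Mul(Mul(-5, Pow(3, -1)), Add(-7, Mul(-1, 16))) = Mul(Mul(-5, Rational(1, 3)), Add(-7, -16)) = Mul(Rational(-5, 3), -23) = Rational(115, 3)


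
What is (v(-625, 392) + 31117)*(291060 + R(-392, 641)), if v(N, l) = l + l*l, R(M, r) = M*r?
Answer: 7367663324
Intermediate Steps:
v(N, l) = l + l**2
(v(-625, 392) + 31117)*(291060 + R(-392, 641)) = (392*(1 + 392) + 31117)*(291060 - 392*641) = (392*393 + 31117)*(291060 - 251272) = (154056 + 31117)*39788 = 185173*39788 = 7367663324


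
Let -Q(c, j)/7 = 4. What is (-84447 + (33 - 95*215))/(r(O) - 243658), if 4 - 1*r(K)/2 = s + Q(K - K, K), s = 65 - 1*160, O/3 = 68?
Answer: 14977/34772 ≈ 0.43072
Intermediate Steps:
O = 204 (O = 3*68 = 204)
Q(c, j) = -28 (Q(c, j) = -7*4 = -28)
s = -95 (s = 65 - 160 = -95)
r(K) = 254 (r(K) = 8 - 2*(-95 - 28) = 8 - 2*(-123) = 8 + 246 = 254)
(-84447 + (33 - 95*215))/(r(O) - 243658) = (-84447 + (33 - 95*215))/(254 - 243658) = (-84447 + (33 - 20425))/(-243404) = (-84447 - 20392)*(-1/243404) = -104839*(-1/243404) = 14977/34772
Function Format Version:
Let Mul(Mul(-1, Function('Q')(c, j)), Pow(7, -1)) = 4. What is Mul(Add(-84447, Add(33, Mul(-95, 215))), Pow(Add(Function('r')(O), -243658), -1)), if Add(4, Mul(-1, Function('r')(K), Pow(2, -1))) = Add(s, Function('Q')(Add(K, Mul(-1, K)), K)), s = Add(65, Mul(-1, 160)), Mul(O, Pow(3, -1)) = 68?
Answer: Rational(14977, 34772) ≈ 0.43072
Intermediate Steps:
O = 204 (O = Mul(3, 68) = 204)
Function('Q')(c, j) = -28 (Function('Q')(c, j) = Mul(-7, 4) = -28)
s = -95 (s = Add(65, -160) = -95)
Function('r')(K) = 254 (Function('r')(K) = Add(8, Mul(-2, Add(-95, -28))) = Add(8, Mul(-2, -123)) = Add(8, 246) = 254)
Mul(Add(-84447, Add(33, Mul(-95, 215))), Pow(Add(Function('r')(O), -243658), -1)) = Mul(Add(-84447, Add(33, Mul(-95, 215))), Pow(Add(254, -243658), -1)) = Mul(Add(-84447, Add(33, -20425)), Pow(-243404, -1)) = Mul(Add(-84447, -20392), Rational(-1, 243404)) = Mul(-104839, Rational(-1, 243404)) = Rational(14977, 34772)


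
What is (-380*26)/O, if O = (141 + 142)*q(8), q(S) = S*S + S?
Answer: -1235/2547 ≈ -0.48488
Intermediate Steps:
q(S) = S + S² (q(S) = S² + S = S + S²)
O = 20376 (O = (141 + 142)*(8*(1 + 8)) = 283*(8*9) = 283*72 = 20376)
(-380*26)/O = -380*26/20376 = -9880*1/20376 = -1235/2547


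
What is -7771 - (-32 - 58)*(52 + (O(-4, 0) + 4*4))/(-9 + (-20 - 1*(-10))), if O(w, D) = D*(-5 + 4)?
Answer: -153769/19 ≈ -8093.1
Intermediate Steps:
O(w, D) = -D (O(w, D) = D*(-1) = -D)
-7771 - (-32 - 58)*(52 + (O(-4, 0) + 4*4))/(-9 + (-20 - 1*(-10))) = -7771 - (-32 - 58)*(52 + (-1*0 + 4*4))/(-9 + (-20 - 1*(-10))) = -7771 - (-90)*(52 + (0 + 16))/(-9 + (-20 + 10)) = -7771 - (-90)*(52 + 16)/(-9 - 10) = -7771 - (-90)*68/(-19) = -7771 - (-90)*68*(-1/19) = -7771 - (-90)*(-68)/19 = -7771 - 1*6120/19 = -7771 - 6120/19 = -153769/19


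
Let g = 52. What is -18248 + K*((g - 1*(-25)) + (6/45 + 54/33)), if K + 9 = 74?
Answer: -433223/33 ≈ -13128.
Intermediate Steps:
K = 65 (K = -9 + 74 = 65)
-18248 + K*((g - 1*(-25)) + (6/45 + 54/33)) = -18248 + 65*((52 - 1*(-25)) + (6/45 + 54/33)) = -18248 + 65*((52 + 25) + (6*(1/45) + 54*(1/33))) = -18248 + 65*(77 + (2/15 + 18/11)) = -18248 + 65*(77 + 292/165) = -18248 + 65*(12997/165) = -18248 + 168961/33 = -433223/33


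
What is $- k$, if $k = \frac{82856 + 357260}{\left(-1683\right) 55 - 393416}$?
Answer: $\frac{440116}{485981} \approx 0.90562$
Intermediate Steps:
$k = - \frac{440116}{485981}$ ($k = \frac{440116}{-92565 - 393416} = \frac{440116}{-485981} = 440116 \left(- \frac{1}{485981}\right) = - \frac{440116}{485981} \approx -0.90562$)
$- k = \left(-1\right) \left(- \frac{440116}{485981}\right) = \frac{440116}{485981}$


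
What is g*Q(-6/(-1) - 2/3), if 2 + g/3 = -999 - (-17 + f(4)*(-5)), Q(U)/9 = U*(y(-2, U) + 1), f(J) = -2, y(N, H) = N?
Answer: 143136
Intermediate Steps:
Q(U) = -9*U (Q(U) = 9*(U*(-2 + 1)) = 9*(U*(-1)) = 9*(-U) = -9*U)
g = -2982 (g = -6 + 3*(-999 - (-17 - 2*(-5))) = -6 + 3*(-999 - (-17 + 10)) = -6 + 3*(-999 - 1*(-7)) = -6 + 3*(-999 + 7) = -6 + 3*(-992) = -6 - 2976 = -2982)
g*Q(-6/(-1) - 2/3) = -(-26838)*(-6/(-1) - 2/3) = -(-26838)*(-6*(-1) - 2*1/3) = -(-26838)*(6 - 2/3) = -(-26838)*16/3 = -2982*(-48) = 143136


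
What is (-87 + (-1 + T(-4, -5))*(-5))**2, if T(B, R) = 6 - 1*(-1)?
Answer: 13689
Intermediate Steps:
T(B, R) = 7 (T(B, R) = 6 + 1 = 7)
(-87 + (-1 + T(-4, -5))*(-5))**2 = (-87 + (-1 + 7)*(-5))**2 = (-87 + 6*(-5))**2 = (-87 - 30)**2 = (-117)**2 = 13689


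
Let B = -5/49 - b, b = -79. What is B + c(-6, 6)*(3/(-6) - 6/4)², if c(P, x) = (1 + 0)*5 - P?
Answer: 6022/49 ≈ 122.90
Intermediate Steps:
c(P, x) = 5 - P (c(P, x) = 1*5 - P = 5 - P)
B = 3866/49 (B = -5/49 - 1*(-79) = -5*1/49 + 79 = -5/49 + 79 = 3866/49 ≈ 78.898)
B + c(-6, 6)*(3/(-6) - 6/4)² = 3866/49 + (5 - 1*(-6))*(3/(-6) - 6/4)² = 3866/49 + (5 + 6)*(3*(-⅙) - 6*¼)² = 3866/49 + 11*(-½ - 3/2)² = 3866/49 + 11*(-2)² = 3866/49 + 11*4 = 3866/49 + 44 = 6022/49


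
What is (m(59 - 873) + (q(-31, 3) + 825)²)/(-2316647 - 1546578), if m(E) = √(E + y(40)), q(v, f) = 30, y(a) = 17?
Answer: -29241/154529 - I*√797/3863225 ≈ -0.18923 - 7.3077e-6*I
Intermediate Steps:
m(E) = √(17 + E) (m(E) = √(E + 17) = √(17 + E))
(m(59 - 873) + (q(-31, 3) + 825)²)/(-2316647 - 1546578) = (√(17 + (59 - 873)) + (30 + 825)²)/(-2316647 - 1546578) = (√(17 - 814) + 855²)/(-3863225) = (√(-797) + 731025)*(-1/3863225) = (I*√797 + 731025)*(-1/3863225) = (731025 + I*√797)*(-1/3863225) = -29241/154529 - I*√797/3863225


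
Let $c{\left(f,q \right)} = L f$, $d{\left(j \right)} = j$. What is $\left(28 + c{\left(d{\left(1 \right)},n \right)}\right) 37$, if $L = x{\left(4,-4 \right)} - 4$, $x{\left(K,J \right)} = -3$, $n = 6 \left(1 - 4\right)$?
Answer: $777$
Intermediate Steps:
$n = -18$ ($n = 6 \left(-3\right) = -18$)
$L = -7$ ($L = -3 - 4 = -7$)
$c{\left(f,q \right)} = - 7 f$
$\left(28 + c{\left(d{\left(1 \right)},n \right)}\right) 37 = \left(28 - 7\right) 37 = 21 \cdot 37 = 777$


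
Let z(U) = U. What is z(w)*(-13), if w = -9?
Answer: 117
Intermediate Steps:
z(w)*(-13) = -9*(-13) = 117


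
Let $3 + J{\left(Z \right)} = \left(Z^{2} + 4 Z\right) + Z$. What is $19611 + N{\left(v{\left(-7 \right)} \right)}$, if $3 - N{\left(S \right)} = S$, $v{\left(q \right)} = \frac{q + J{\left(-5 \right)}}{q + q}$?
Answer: $\frac{137293}{7} \approx 19613.0$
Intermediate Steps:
$J{\left(Z \right)} = -3 + Z^{2} + 5 Z$ ($J{\left(Z \right)} = -3 + \left(\left(Z^{2} + 4 Z\right) + Z\right) = -3 + \left(Z^{2} + 5 Z\right) = -3 + Z^{2} + 5 Z$)
$v{\left(q \right)} = \frac{-3 + q}{2 q}$ ($v{\left(q \right)} = \frac{q + \left(-3 + \left(-5\right)^{2} + 5 \left(-5\right)\right)}{q + q} = \frac{q - 3}{2 q} = \left(q - 3\right) \frac{1}{2 q} = \left(-3 + q\right) \frac{1}{2 q} = \frac{-3 + q}{2 q}$)
$N{\left(S \right)} = 3 - S$
$19611 + N{\left(v{\left(-7 \right)} \right)} = 19611 + \left(3 - \frac{-3 - 7}{2 \left(-7\right)}\right) = 19611 + \left(3 - \frac{1}{2} \left(- \frac{1}{7}\right) \left(-10\right)\right) = 19611 + \left(3 - \frac{5}{7}\right) = 19611 + \frac{16}{7} = \frac{137293}{7}$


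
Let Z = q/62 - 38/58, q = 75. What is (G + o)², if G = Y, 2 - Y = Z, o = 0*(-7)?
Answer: 6754801/3232804 ≈ 2.0895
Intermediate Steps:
o = 0
Z = 997/1798 (Z = 75/62 - 38/58 = 75*(1/62) - 38*1/58 = 75/62 - 19/29 = 997/1798 ≈ 0.55451)
Y = 2599/1798 (Y = 2 - 1*997/1798 = 2 - 997/1798 = 2599/1798 ≈ 1.4455)
G = 2599/1798 ≈ 1.4455
(G + o)² = (2599/1798 + 0)² = (2599/1798)² = 6754801/3232804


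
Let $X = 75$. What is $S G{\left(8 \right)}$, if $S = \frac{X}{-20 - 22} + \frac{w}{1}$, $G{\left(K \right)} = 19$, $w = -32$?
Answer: $- \frac{8987}{14} \approx -641.93$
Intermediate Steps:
$S = - \frac{473}{14}$ ($S = \frac{75}{-20 - 22} - \frac{32}{1} = \frac{75}{-20 - 22} - 32 = \frac{75}{-42} - 32 = 75 \left(- \frac{1}{42}\right) - 32 = - \frac{25}{14} - 32 = - \frac{473}{14} \approx -33.786$)
$S G{\left(8 \right)} = \left(- \frac{473}{14}\right) 19 = - \frac{8987}{14}$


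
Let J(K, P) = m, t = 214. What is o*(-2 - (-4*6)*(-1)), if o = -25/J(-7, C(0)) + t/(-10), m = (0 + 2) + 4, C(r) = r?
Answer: 9971/15 ≈ 664.73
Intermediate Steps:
m = 6 (m = 2 + 4 = 6)
J(K, P) = 6
o = -767/30 (o = -25/6 + 214/(-10) = -25*⅙ + 214*(-⅒) = -25/6 - 107/5 = -767/30 ≈ -25.567)
o*(-2 - (-4*6)*(-1)) = -767*(-2 - (-4*6)*(-1))/30 = -767*(-2 - (-24)*(-1))/30 = -767*(-2 - 1*24)/30 = -767*(-2 - 24)/30 = -767/30*(-26) = 9971/15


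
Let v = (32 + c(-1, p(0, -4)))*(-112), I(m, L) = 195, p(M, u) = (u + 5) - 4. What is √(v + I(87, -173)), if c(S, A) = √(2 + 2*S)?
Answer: I*√3389 ≈ 58.215*I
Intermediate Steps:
p(M, u) = 1 + u (p(M, u) = (5 + u) - 4 = 1 + u)
v = -3584 (v = (32 + √(2 + 2*(-1)))*(-112) = (32 + √(2 - 2))*(-112) = (32 + √0)*(-112) = (32 + 0)*(-112) = 32*(-112) = -3584)
√(v + I(87, -173)) = √(-3584 + 195) = √(-3389) = I*√3389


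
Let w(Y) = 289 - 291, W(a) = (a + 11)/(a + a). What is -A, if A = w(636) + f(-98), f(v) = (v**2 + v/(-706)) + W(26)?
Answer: -176269921/18356 ≈ -9602.8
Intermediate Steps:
W(a) = (11 + a)/(2*a) (W(a) = (11 + a)/((2*a)) = (11 + a)*(1/(2*a)) = (11 + a)/(2*a))
w(Y) = -2
f(v) = 37/52 + v**2 - v/706 (f(v) = (v**2 + v/(-706)) + (1/2)*(11 + 26)/26 = (v**2 - v/706) + (1/2)*(1/26)*37 = (v**2 - v/706) + 37/52 = 37/52 + v**2 - v/706)
A = 176269921/18356 (A = -2 + (37/52 + (-98)**2 - 1/706*(-98)) = -2 + (37/52 + 9604 + 49/353) = -2 + 176306633/18356 = 176269921/18356 ≈ 9602.8)
-A = -1*176269921/18356 = -176269921/18356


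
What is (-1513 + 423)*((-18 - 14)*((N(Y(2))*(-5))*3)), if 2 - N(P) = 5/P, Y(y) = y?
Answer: 261600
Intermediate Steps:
N(P) = 2 - 5/P
(-1513 + 423)*((-18 - 14)*((N(Y(2))*(-5))*3)) = (-1513 + 423)*((-18 - 14)*(((2 - 5/2)*(-5))*3)) = -(-34880)*((2 - 5*½)*(-5))*3 = -(-34880)*((2 - 5/2)*(-5))*3 = -(-34880)*-½*(-5)*3 = -(-34880)*(5/2)*3 = -(-34880)*15/2 = -1090*(-240) = 261600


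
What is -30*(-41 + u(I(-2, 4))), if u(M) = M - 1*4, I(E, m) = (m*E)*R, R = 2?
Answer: 1830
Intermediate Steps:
I(E, m) = 2*E*m (I(E, m) = (m*E)*2 = (E*m)*2 = 2*E*m)
u(M) = -4 + M (u(M) = M - 4 = -4 + M)
-30*(-41 + u(I(-2, 4))) = -30*(-41 + (-4 + 2*(-2)*4)) = -30*(-41 + (-4 - 16)) = -30*(-41 - 20) = -30*(-61) = 1830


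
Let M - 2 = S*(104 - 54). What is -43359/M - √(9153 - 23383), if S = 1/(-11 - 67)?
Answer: -1691001/53 - I*√14230 ≈ -31906.0 - 119.29*I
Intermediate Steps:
S = -1/78 (S = 1/(-78) = -1/78 ≈ -0.012821)
M = 53/39 (M = 2 - (104 - 54)/78 = 2 - 1/78*50 = 2 - 25/39 = 53/39 ≈ 1.3590)
-43359/M - √(9153 - 23383) = -43359/53/39 - √(9153 - 23383) = -43359*39/53 - √(-14230) = -1691001/53 - I*√14230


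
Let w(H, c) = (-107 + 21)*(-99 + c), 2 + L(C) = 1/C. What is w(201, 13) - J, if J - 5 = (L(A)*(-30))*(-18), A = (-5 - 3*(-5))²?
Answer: 42328/5 ≈ 8465.6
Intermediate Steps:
A = 100 (A = (-5 + 15)² = 10² = 100)
L(C) = -2 + 1/C
w(H, c) = 8514 - 86*c (w(H, c) = -86*(-99 + c) = 8514 - 86*c)
J = -5348/5 (J = 5 + ((-2 + 1/100)*(-30))*(-18) = 5 - 199/100*(-30)*(-18) = 5 + (597/10)*(-18) = 5 - 5373/5 = -5348/5 ≈ -1069.6)
w(201, 13) - J = (8514 - 86*13) - 1*(-5348/5) = (8514 - 1118) + 5348/5 = 7396 + 5348/5 = 42328/5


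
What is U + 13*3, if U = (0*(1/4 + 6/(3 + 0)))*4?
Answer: 39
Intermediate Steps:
U = 0 (U = (0*(1*(¼) + 6/3))*4 = (0*(¼ + 6*(⅓)))*4 = (0*(¼ + 2))*4 = (0*(9/4))*4 = 0*4 = 0)
U + 13*3 = 0 + 13*3 = 0 + 39 = 39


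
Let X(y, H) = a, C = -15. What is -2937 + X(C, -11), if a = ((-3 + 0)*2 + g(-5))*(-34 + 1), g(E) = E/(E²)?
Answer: -13662/5 ≈ -2732.4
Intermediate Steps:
g(E) = 1/E (g(E) = E/E² = 1/E)
a = 1023/5 (a = ((-3 + 0)*2 + 1/(-5))*(-34 + 1) = (-3*2 - ⅕)*(-33) = (-6 - ⅕)*(-33) = -31/5*(-33) = 1023/5 ≈ 204.60)
X(y, H) = 1023/5
-2937 + X(C, -11) = -2937 + 1023/5 = -13662/5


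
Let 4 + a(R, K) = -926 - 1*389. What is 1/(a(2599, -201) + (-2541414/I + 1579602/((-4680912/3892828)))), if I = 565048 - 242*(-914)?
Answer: -19168237121/25205858629954251 ≈ -7.6047e-7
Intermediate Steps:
a(R, K) = -1319 (a(R, K) = -4 + (-926 - 1*389) = -4 + (-926 - 389) = -4 - 1315 = -1319)
I = 786236 (I = 565048 - 1*(-221188) = 565048 + 221188 = 786236)
1/(a(2599, -201) + (-2541414/I + 1579602/((-4680912/3892828)))) = 1/(-1319 + (-2541414/786236 + 1579602/((-4680912/3892828)))) = 1/(-1319 + (-2541414*1/786236 + 1579602/((-4680912*1/3892828)))) = 1/(-1319 + (-1270707/393118 + 1579602/(-1170228/973207))) = 1/(-1319 + (-1270707/393118 + 1579602*(-973207/1170228))) = 1/(-1319 + (-1270707/393118 - 256213287269/195038)) = 1/(-1319 - 25180575725191652/19168237121) = 1/(-25205858629954251/19168237121) = -19168237121/25205858629954251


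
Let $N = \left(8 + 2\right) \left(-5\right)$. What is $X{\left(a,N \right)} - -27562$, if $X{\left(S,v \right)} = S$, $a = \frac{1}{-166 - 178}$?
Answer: $\frac{9481327}{344} \approx 27562.0$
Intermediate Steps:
$a = - \frac{1}{344}$ ($a = \frac{1}{-344} = - \frac{1}{344} \approx -0.002907$)
$N = -50$ ($N = 10 \left(-5\right) = -50$)
$X{\left(a,N \right)} - -27562 = - \frac{1}{344} - -27562 = - \frac{1}{344} + 27562 = \frac{9481327}{344}$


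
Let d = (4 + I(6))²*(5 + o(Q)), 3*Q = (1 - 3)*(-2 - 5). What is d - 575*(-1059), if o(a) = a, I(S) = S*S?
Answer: 1873175/3 ≈ 6.2439e+5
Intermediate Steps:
Q = 14/3 (Q = ((1 - 3)*(-2 - 5))/3 = (-2*(-7))/3 = (⅓)*14 = 14/3 ≈ 4.6667)
I(S) = S²
d = 46400/3 (d = (4 + 6²)²*(5 + 14/3) = (4 + 36)²*(29/3) = 40²*(29/3) = 1600*(29/3) = 46400/3 ≈ 15467.)
d - 575*(-1059) = 46400/3 - 575*(-1059) = 46400/3 + 608925 = 1873175/3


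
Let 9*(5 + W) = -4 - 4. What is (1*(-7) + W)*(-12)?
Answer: 464/3 ≈ 154.67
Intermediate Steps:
W = -53/9 (W = -5 + (-4 - 4)/9 = -5 + (1/9)*(-8) = -5 - 8/9 = -53/9 ≈ -5.8889)
(1*(-7) + W)*(-12) = (1*(-7) - 53/9)*(-12) = (-7 - 53/9)*(-12) = -116/9*(-12) = 464/3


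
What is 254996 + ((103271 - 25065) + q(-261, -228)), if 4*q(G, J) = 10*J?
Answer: 332632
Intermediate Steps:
q(G, J) = 5*J/2 (q(G, J) = (10*J)/4 = 5*J/2)
254996 + ((103271 - 25065) + q(-261, -228)) = 254996 + ((103271 - 25065) + (5/2)*(-228)) = 254996 + (78206 - 570) = 254996 + 77636 = 332632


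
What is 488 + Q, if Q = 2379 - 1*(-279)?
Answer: 3146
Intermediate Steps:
Q = 2658 (Q = 2379 + 279 = 2658)
488 + Q = 488 + 2658 = 3146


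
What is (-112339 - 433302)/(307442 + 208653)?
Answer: -545641/516095 ≈ -1.0572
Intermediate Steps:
(-112339 - 433302)/(307442 + 208653) = -545641/516095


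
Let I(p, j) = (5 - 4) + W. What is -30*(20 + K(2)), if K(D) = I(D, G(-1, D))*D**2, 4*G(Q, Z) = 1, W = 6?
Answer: -1440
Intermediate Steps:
G(Q, Z) = 1/4 (G(Q, Z) = (1/4)*1 = 1/4)
I(p, j) = 7 (I(p, j) = (5 - 4) + 6 = 1 + 6 = 7)
K(D) = 7*D**2
-30*(20 + K(2)) = -30*(20 + 7*2**2) = -30*(20 + 7*4) = -30*(20 + 28) = -30*48 = -1440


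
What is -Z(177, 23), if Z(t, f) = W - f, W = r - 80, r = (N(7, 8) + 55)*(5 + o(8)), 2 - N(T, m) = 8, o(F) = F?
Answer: -534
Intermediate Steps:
N(T, m) = -6 (N(T, m) = 2 - 1*8 = 2 - 8 = -6)
r = 637 (r = (-6 + 55)*(5 + 8) = 49*13 = 637)
W = 557 (W = 637 - 80 = 557)
Z(t, f) = 557 - f
-Z(177, 23) = -(557 - 1*23) = -(557 - 23) = -1*534 = -534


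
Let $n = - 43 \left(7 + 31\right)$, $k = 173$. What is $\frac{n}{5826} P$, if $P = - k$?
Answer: $\frac{141341}{2913} \approx 48.521$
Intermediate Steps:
$n = -1634$ ($n = \left(-43\right) 38 = -1634$)
$P = -173$ ($P = \left(-1\right) 173 = -173$)
$\frac{n}{5826} P = - \frac{1634}{5826} \left(-173\right) = \left(-1634\right) \frac{1}{5826} \left(-173\right) = \left(- \frac{817}{2913}\right) \left(-173\right) = \frac{141341}{2913}$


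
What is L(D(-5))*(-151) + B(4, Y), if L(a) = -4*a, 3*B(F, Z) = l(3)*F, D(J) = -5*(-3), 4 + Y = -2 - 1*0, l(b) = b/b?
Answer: 27184/3 ≈ 9061.3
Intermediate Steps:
l(b) = 1
Y = -6 (Y = -4 + (-2 - 1*0) = -4 + (-2 + 0) = -4 - 2 = -6)
D(J) = 15
B(F, Z) = F/3 (B(F, Z) = (1*F)/3 = F/3)
L(D(-5))*(-151) + B(4, Y) = -4*15*(-151) + (⅓)*4 = -60*(-151) + 4/3 = 9060 + 4/3 = 27184/3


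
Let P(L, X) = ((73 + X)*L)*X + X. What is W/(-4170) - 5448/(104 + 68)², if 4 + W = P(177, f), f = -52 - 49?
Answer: -154458964/1285055 ≈ -120.20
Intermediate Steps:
f = -101
P(L, X) = X + L*X*(73 + X) (P(L, X) = (L*(73 + X))*X + X = L*X*(73 + X) + X = X + L*X*(73 + X))
W = 500451 (W = -4 - 101*(1 + 73*177 + 177*(-101)) = -4 - 101*(1 + 12921 - 17877) = -4 - 101*(-4955) = -4 + 500455 = 500451)
W/(-4170) - 5448/(104 + 68)² = 500451/(-4170) - 5448/(104 + 68)² = 500451*(-1/4170) - 5448/(172²) = -166817/1390 - 5448/29584 = -166817/1390 - 5448*1/29584 = -166817/1390 - 681/3698 = -154458964/1285055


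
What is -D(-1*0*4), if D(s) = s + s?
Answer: 0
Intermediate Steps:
D(s) = 2*s
-D(-1*0*4) = -2*-1*0*4 = -2*0*4 = -2*0 = -1*0 = 0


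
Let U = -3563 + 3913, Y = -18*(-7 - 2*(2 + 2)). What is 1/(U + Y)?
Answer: 1/620 ≈ 0.0016129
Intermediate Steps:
Y = 270 (Y = -18*(-7 - 2*4) = -18*(-7 - 8) = -18*(-15) = 270)
U = 350
1/(U + Y) = 1/(350 + 270) = 1/620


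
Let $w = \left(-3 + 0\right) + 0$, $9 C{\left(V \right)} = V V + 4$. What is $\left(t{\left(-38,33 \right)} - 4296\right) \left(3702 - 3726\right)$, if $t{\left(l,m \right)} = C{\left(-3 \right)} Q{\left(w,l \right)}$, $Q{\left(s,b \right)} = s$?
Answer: $103208$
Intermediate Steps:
$C{\left(V \right)} = \frac{4}{9} + \frac{V^{2}}{9}$ ($C{\left(V \right)} = \frac{V V + 4}{9} = \frac{V^{2} + 4}{9} = \frac{4 + V^{2}}{9} = \frac{4}{9} + \frac{V^{2}}{9}$)
$w = -3$ ($w = -3 + 0 = -3$)
$t{\left(l,m \right)} = - \frac{13}{3}$ ($t{\left(l,m \right)} = \left(\frac{4}{9} + \frac{\left(-3\right)^{2}}{9}\right) \left(-3\right) = \left(\frac{4}{9} + \frac{1}{9} \cdot 9\right) \left(-3\right) = \left(\frac{4}{9} + 1\right) \left(-3\right) = \frac{13}{9} \left(-3\right) = - \frac{13}{3}$)
$\left(t{\left(-38,33 \right)} - 4296\right) \left(3702 - 3726\right) = \left(- \frac{13}{3} - 4296\right) \left(3702 - 3726\right) = \left(- \frac{12901}{3}\right) \left(-24\right) = 103208$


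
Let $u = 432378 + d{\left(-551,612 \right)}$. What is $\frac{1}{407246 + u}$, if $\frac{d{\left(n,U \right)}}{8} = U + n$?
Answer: $\frac{1}{840112} \approx 1.1903 \cdot 10^{-6}$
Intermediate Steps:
$d{\left(n,U \right)} = 8 U + 8 n$ ($d{\left(n,U \right)} = 8 \left(U + n\right) = 8 U + 8 n$)
$u = 432866$ ($u = 432378 + \left(8 \cdot 612 + 8 \left(-551\right)\right) = 432378 + \left(4896 - 4408\right) = 432378 + 488 = 432866$)
$\frac{1}{407246 + u} = \frac{1}{407246 + 432866} = \frac{1}{840112}$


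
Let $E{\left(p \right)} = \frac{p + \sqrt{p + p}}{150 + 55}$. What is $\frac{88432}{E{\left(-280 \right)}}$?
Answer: $- \frac{9064280}{141} - \frac{906428 i \sqrt{35}}{987} \approx -64286.0 - 5433.1 i$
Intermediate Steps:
$E{\left(p \right)} = \frac{p}{205} + \frac{\sqrt{2} \sqrt{p}}{205}$ ($E{\left(p \right)} = \frac{p + \sqrt{2 p}}{205} = \left(p + \sqrt{2} \sqrt{p}\right) \frac{1}{205} = \frac{p}{205} + \frac{\sqrt{2} \sqrt{p}}{205}$)
$\frac{88432}{E{\left(-280 \right)}} = \frac{88432}{\frac{1}{205} \left(-280\right) + \frac{\sqrt{2} \sqrt{-280}}{205}} = \frac{88432}{- \frac{56}{41} + \frac{\sqrt{2} \cdot 2 i \sqrt{70}}{205}} = \frac{88432}{- \frac{56}{41} + \frac{4 i \sqrt{35}}{205}}$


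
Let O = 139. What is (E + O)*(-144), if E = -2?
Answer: -19728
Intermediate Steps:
(E + O)*(-144) = (-2 + 139)*(-144) = 137*(-144) = -19728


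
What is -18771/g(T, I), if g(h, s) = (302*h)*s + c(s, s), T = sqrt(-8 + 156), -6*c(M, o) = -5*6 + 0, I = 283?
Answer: 31285/360352233021 - 1069521524*sqrt(37)/360352233021 ≈ -0.018053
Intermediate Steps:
c(M, o) = 5 (c(M, o) = -(-5*6 + 0)/6 = -(-30 + 0)/6 = -1/6*(-30) = 5)
T = 2*sqrt(37) (T = sqrt(148) = 2*sqrt(37) ≈ 12.166)
g(h, s) = 5 + 302*h*s (g(h, s) = (302*h)*s + 5 = 302*h*s + 5 = 5 + 302*h*s)
-18771/g(T, I) = -18771/(5 + 302*(2*sqrt(37))*283) = -18771/(5 + 170932*sqrt(37))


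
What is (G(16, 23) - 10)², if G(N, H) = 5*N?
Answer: 4900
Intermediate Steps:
(G(16, 23) - 10)² = (5*16 - 10)² = (80 - 10)² = 70² = 4900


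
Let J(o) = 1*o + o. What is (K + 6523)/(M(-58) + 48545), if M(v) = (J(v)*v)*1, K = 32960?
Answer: 39483/55273 ≈ 0.71433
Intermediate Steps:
J(o) = 2*o (J(o) = o + o = 2*o)
M(v) = 2*v² (M(v) = ((2*v)*v)*1 = (2*v²)*1 = 2*v²)
(K + 6523)/(M(-58) + 48545) = (32960 + 6523)/(2*(-58)² + 48545) = 39483/(2*3364 + 48545) = 39483/(6728 + 48545) = 39483/55273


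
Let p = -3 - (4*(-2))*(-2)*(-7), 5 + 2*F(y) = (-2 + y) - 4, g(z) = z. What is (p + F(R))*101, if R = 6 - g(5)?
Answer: 10504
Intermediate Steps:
R = 1 (R = 6 - 1*5 = 6 - 5 = 1)
F(y) = -11/2 + y/2 (F(y) = -5/2 + ((-2 + y) - 4)/2 = -5/2 + (-6 + y)/2 = -5/2 + (-3 + y/2) = -11/2 + y/2)
p = 109 (p = -3 - (-8*(-2))*(-7) = -3 - 16*(-7) = -3 - 1*(-112) = -3 + 112 = 109)
(p + F(R))*101 = (109 + (-11/2 + (1/2)*1))*101 = (109 + (-11/2 + 1/2))*101 = (109 - 5)*101 = 104*101 = 10504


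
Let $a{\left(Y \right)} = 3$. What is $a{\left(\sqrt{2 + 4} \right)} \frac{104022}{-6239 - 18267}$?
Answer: $- \frac{156033}{12253} \approx -12.734$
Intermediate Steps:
$a{\left(\sqrt{2 + 4} \right)} \frac{104022}{-6239 - 18267} = 3 \frac{104022}{-6239 - 18267} = 3 \frac{104022}{-24506} = 3 \cdot 104022 \left(- \frac{1}{24506}\right) = 3 \left(- \frac{52011}{12253}\right) = - \frac{156033}{12253}$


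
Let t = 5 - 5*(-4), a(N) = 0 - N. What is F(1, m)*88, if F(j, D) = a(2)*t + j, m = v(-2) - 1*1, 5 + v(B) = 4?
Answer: -4312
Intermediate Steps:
v(B) = -1 (v(B) = -5 + 4 = -1)
a(N) = -N
m = -2 (m = -1 - 1*1 = -1 - 1 = -2)
t = 25 (t = 5 + 20 = 25)
F(j, D) = -50 + j (F(j, D) = -1*2*25 + j = -2*25 + j = -50 + j)
F(1, m)*88 = (-50 + 1)*88 = -49*88 = -4312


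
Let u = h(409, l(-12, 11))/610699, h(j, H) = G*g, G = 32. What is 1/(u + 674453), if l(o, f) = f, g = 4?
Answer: 610699/411887772775 ≈ 1.4827e-6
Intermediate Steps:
h(j, H) = 128 (h(j, H) = 32*4 = 128)
u = 128/610699 ≈ 0.00020960
1/(u + 674453) = 1/(128/610699 + 674453) = 1/(411887772775/610699) = 610699/411887772775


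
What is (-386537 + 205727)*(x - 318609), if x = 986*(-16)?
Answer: 60460151850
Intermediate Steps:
x = -15776
(-386537 + 205727)*(x - 318609) = (-386537 + 205727)*(-15776 - 318609) = -180810*(-334385) = 60460151850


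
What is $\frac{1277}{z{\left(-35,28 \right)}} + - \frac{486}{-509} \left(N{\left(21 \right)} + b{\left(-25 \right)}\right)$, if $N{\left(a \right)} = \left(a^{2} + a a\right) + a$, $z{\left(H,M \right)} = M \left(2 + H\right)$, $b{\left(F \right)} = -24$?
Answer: $\frac{394077263}{470316} \approx 837.9$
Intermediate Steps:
$N{\left(a \right)} = a + 2 a^{2}$ ($N{\left(a \right)} = \left(a^{2} + a^{2}\right) + a = 2 a^{2} + a = a + 2 a^{2}$)
$\frac{1277}{z{\left(-35,28 \right)}} + - \frac{486}{-509} \left(N{\left(21 \right)} + b{\left(-25 \right)}\right) = \frac{1277}{28 \left(2 - 35\right)} + - \frac{486}{-509} \left(21 \left(1 + 2 \cdot 21\right) - 24\right) = \frac{1277}{28 \left(-33\right)} + \left(-486\right) \left(- \frac{1}{509}\right) \left(21 \left(1 + 42\right) - 24\right) = \frac{1277}{-924} + \frac{486 \left(21 \cdot 43 - 24\right)}{509} = 1277 \left(- \frac{1}{924}\right) + \frac{486 \left(903 - 24\right)}{509} = - \frac{1277}{924} + \frac{486}{509} \cdot 879 = - \frac{1277}{924} + \frac{427194}{509} = \frac{394077263}{470316}$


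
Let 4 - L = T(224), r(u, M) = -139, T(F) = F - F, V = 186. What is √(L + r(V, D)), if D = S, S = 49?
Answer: 3*I*√15 ≈ 11.619*I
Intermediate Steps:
D = 49
T(F) = 0
L = 4 (L = 4 - 1*0 = 4 + 0 = 4)
√(L + r(V, D)) = √(4 - 139) = √(-135) = 3*I*√15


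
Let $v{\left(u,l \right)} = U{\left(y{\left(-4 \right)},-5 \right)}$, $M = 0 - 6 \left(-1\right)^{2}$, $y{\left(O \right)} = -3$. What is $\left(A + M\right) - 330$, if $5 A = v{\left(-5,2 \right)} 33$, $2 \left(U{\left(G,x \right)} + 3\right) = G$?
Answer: $- \frac{3657}{10} \approx -365.7$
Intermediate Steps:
$U{\left(G,x \right)} = -3 + \frac{G}{2}$
$M = -6$ ($M = 0 - 6 = -6$)
$v{\left(u,l \right)} = - \frac{9}{2}$ ($v{\left(u,l \right)} = -3 + \frac{1}{2} \left(-3\right) = -3 - \frac{3}{2} = - \frac{9}{2}$)
$A = - \frac{297}{10}$ ($A = \frac{\left(- \frac{9}{2}\right) 33}{5} = \frac{1}{5} \left(- \frac{297}{2}\right) = - \frac{297}{10} \approx -29.7$)
$\left(A + M\right) - 330 = \left(- \frac{297}{10} - 6\right) - 330 = - \frac{357}{10} - 330 = - \frac{3657}{10}$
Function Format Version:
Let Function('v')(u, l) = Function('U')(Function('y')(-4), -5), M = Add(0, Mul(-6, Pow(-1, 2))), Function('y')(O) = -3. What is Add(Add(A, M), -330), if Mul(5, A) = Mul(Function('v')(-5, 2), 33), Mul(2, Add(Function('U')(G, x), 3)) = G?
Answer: Rational(-3657, 10) ≈ -365.70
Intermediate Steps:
Function('U')(G, x) = Add(-3, Mul(Rational(1, 2), G))
M = -6 (M = Add(0, Mul(-6, 1)) = Add(0, -6) = -6)
Function('v')(u, l) = Rational(-9, 2) (Function('v')(u, l) = Add(-3, Mul(Rational(1, 2), -3)) = Add(-3, Rational(-3, 2)) = Rational(-9, 2))
A = Rational(-297, 10) (A = Mul(Rational(1, 5), Mul(Rational(-9, 2), 33)) = Mul(Rational(1, 5), Rational(-297, 2)) = Rational(-297, 10) ≈ -29.700)
Add(Add(A, M), -330) = Add(Add(Rational(-297, 10), -6), -330) = Add(Rational(-357, 10), -330) = Rational(-3657, 10)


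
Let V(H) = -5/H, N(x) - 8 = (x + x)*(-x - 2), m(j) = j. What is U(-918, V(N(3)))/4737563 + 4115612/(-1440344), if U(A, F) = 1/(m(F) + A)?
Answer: -98420883797329191/34444434859449838 ≈ -2.8574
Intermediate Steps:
N(x) = 8 + 2*x*(-2 - x) (N(x) = 8 + (x + x)*(-x - 2) = 8 + (2*x)*(-2 - x) = 8 + 2*x*(-2 - x))
U(A, F) = 1/(A + F) (U(A, F) = 1/(F + A) = 1/(A + F))
U(-918, V(N(3)))/4737563 + 4115612/(-1440344) = 1/(-918 - 5/(8 - 4*3 - 2*3²)*4737563) + 4115612/(-1440344) = (1/4737563)/(-918 - 5/(8 - 12 - 2*9)) + 4115612*(-1/1440344) = (1/4737563)/(-918 - 5/(8 - 12 - 18)) - 1028903/360086 = (1/4737563)/(-918 - 5/(-22)) - 1028903/360086 = (1/4737563)/(-918 - 5*(-1/22)) - 1028903/360086 = (1/4737563)/(-918 + 5/22) - 1028903/360086 = (1/4737563)/(-20191/22) - 1028903/360086 = -22/20191*1/4737563 - 1028903/360086 = -22/95656134533 - 1028903/360086 = -98420883797329191/34444434859449838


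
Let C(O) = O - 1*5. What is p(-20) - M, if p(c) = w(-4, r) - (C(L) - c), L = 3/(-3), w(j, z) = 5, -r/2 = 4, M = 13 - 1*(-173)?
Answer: -195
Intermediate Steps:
M = 186 (M = 13 + 173 = 186)
r = -8 (r = -2*4 = -8)
L = -1 (L = 3*(-⅓) = -1)
C(O) = -5 + O (C(O) = O - 5 = -5 + O)
p(c) = 11 + c (p(c) = 5 - ((-5 - 1) - c) = 5 - (-6 - c) = 5 + (6 + c) = 11 + c)
p(-20) - M = (11 - 20) - 1*186 = -9 - 186 = -195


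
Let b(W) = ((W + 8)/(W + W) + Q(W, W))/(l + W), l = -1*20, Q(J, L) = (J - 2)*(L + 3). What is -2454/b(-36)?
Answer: 2473632/22579 ≈ 109.55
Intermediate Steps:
Q(J, L) = (-2 + J)*(3 + L)
l = -20
b(W) = (-6 + W + W**2 + (8 + W)/(2*W))/(-20 + W) (b(W) = ((W + 8)/(W + W) + (-6 - 2*W + 3*W + W*W))/(-20 + W) = ((8 + W)/((2*W)) + (-6 - 2*W + 3*W + W**2))/(-20 + W) = ((8 + W)*(1/(2*W)) + (-6 + W + W**2))/(-20 + W) = ((8 + W)/(2*W) + (-6 + W + W**2))/(-20 + W) = (-6 + W + W**2 + (8 + W)/(2*W))/(-20 + W))
-2454/b(-36) = -2454*(-36*(-20 - 36)/(4 + (1/2)*(-36) - 36*(-6 - 36 + (-36)**2))) = -2454*2016/(4 - 18 - 36*(-6 - 36 + 1296)) = -2454*2016/(4 - 18 - 36*1254) = -2454*2016/(4 - 18 - 45144) = -2454/((-1/36*(-1/56)*(-45158))) = -2454/(-22579/1008) = -2454*(-1008/22579) = 2473632/22579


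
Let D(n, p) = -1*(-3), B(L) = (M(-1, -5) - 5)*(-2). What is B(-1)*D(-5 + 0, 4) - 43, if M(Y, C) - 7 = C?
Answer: -25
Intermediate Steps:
M(Y, C) = 7 + C
B(L) = 6 (B(L) = ((7 - 5) - 5)*(-2) = (2 - 5)*(-2) = -3*(-2) = 6)
D(n, p) = 3
B(-1)*D(-5 + 0, 4) - 43 = 6*3 - 43 = 18 - 43 = -25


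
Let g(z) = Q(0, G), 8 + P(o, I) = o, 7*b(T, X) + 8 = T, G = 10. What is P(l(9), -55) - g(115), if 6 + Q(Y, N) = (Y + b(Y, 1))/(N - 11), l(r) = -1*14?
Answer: -120/7 ≈ -17.143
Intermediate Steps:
b(T, X) = -8/7 + T/7
l(r) = -14
P(o, I) = -8 + o
Q(Y, N) = -6 + (-8/7 + 8*Y/7)/(-11 + N) (Q(Y, N) = -6 + (Y + (-8/7 + Y/7))/(N - 11) = -6 + (-8/7 + 8*Y/7)/(-11 + N))
g(z) = -34/7 (g(z) = 2*(227 - 21*10 + 4*0)/(7*(-11 + 10)) = (2/7)*(227 - 210 + 0)/(-1) = (2/7)*(-1)*17 = -34/7)
P(l(9), -55) - g(115) = (-8 - 14) - 1*(-34/7) = -22 + 34/7 = -120/7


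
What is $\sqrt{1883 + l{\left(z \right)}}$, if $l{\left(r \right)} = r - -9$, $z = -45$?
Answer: $\sqrt{1847} \approx 42.977$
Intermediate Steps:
$l{\left(r \right)} = 9 + r$ ($l{\left(r \right)} = r + 9 = 9 + r$)
$\sqrt{1883 + l{\left(z \right)}} = \sqrt{1883 + \left(9 - 45\right)} = \sqrt{1883 - 36} = \sqrt{1847}$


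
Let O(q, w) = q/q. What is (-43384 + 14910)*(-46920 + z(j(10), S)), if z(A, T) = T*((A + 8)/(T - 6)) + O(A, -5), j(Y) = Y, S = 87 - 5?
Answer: 25372953608/19 ≈ 1.3354e+9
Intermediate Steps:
S = 82
O(q, w) = 1
z(A, T) = 1 + T*(8 + A)/(-6 + T) (z(A, T) = T*((A + 8)/(T - 6)) + 1 = T*((8 + A)/(-6 + T)) + 1 = T*(8 + A)/(-6 + T) + 1 = 1 + T*(8 + A)/(-6 + T))
(-43384 + 14910)*(-46920 + z(j(10), S)) = (-43384 + 14910)*(-46920 + (-6 + 9*82 + 10*82)/(-6 + 82)) = -28474*(-46920 + (-6 + 738 + 820)/76) = -28474*(-46920 + (1/76)*1552) = -28474*(-46920 + 388/19) = -28474*(-891092/19) = 25372953608/19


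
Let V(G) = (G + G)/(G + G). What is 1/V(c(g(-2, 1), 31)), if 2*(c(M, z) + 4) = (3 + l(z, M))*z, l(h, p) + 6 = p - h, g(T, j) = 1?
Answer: 1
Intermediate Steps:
l(h, p) = -6 + p - h (l(h, p) = -6 + (p - h) = -6 + p - h)
c(M, z) = -4 + z*(-3 + M - z)/2 (c(M, z) = -4 + ((3 + (-6 + M - z))*z)/2 = -4 + ((-3 + M - z)*z)/2 = -4 + (z*(-3 + M - z))/2 = -4 + z*(-3 + M - z)/2)
V(G) = 1 (V(G) = (2*G)/((2*G)) = (2*G)*(1/(2*G)) = 1)
1/V(c(g(-2, 1), 31)) = 1/1 = 1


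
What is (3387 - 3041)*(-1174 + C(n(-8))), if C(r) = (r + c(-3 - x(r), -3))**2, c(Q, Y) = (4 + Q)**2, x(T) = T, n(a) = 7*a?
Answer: 3527149950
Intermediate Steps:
C(r) = (r + (1 - r)**2)**2 (C(r) = (r + (4 + (-3 - r))**2)**2 = (r + (1 - r)**2)**2)
(3387 - 3041)*(-1174 + C(n(-8))) = (3387 - 3041)*(-1174 + (7*(-8) + (-1 + 7*(-8))**2)**2) = 346*(-1174 + (-56 + (-1 - 56)**2)**2) = 346*(-1174 + (-56 + (-57)**2)**2) = 346*(-1174 + (-56 + 3249)**2) = 346*(-1174 + 3193**2) = 346*(-1174 + 10195249) = 346*10194075 = 3527149950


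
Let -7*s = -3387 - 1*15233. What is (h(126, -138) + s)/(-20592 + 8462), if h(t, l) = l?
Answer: -1261/6065 ≈ -0.20791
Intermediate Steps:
s = 2660 (s = -(-3387 - 1*15233)/7 = -(-3387 - 15233)/7 = -⅐*(-18620) = 2660)
(h(126, -138) + s)/(-20592 + 8462) = (-138 + 2660)/(-20592 + 8462) = 2522/(-12130) = 2522*(-1/12130) = -1261/6065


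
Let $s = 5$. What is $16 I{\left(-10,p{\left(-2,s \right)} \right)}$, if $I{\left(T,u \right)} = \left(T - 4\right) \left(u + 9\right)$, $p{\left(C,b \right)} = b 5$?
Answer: $-7616$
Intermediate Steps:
$p{\left(C,b \right)} = 5 b$
$I{\left(T,u \right)} = \left(-4 + T\right) \left(9 + u\right)$
$16 I{\left(-10,p{\left(-2,s \right)} \right)} = 16 \left(-36 - 4 \cdot 5 \cdot 5 + 9 \left(-10\right) - 10 \cdot 5 \cdot 5\right) = 16 \left(-36 - 100 - 90 - 250\right) = 16 \left(-476\right) = -7616$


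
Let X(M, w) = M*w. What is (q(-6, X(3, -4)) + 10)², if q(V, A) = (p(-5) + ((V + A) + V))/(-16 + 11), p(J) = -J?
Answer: 4761/25 ≈ 190.44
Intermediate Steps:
q(V, A) = -1 - 2*V/5 - A/5 (q(V, A) = (-1*(-5) + ((V + A) + V))/(-16 + 11) = (5 + ((A + V) + V))/(-5) = (5 + (A + 2*V))*(-⅕) = (5 + A + 2*V)*(-⅕) = -1 - 2*V/5 - A/5)
(q(-6, X(3, -4)) + 10)² = ((-1 - ⅖*(-6) - 3*(-4)/5) + 10)² = ((-1 + 12/5 - ⅕*(-12)) + 10)² = ((-1 + 12/5 + 12/5) + 10)² = (19/5 + 10)² = (69/5)² = 4761/25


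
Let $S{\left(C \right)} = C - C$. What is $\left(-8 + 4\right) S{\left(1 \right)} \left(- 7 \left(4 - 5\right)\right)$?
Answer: $0$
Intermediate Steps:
$S{\left(C \right)} = 0$
$\left(-8 + 4\right) S{\left(1 \right)} \left(- 7 \left(4 - 5\right)\right) = \left(-8 + 4\right) 0 \left(- 7 \left(4 - 5\right)\right) = \left(-4\right) 0 \left(\left(-7\right) \left(-1\right)\right) = 0 \cdot 7 = 0$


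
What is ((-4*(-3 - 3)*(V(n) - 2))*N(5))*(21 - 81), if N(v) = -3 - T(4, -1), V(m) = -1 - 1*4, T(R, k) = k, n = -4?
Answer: -20160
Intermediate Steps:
V(m) = -5 (V(m) = -1 - 4 = -5)
N(v) = -2 (N(v) = -3 - 1*(-1) = -3 + 1 = -2)
((-4*(-3 - 3)*(V(n) - 2))*N(5))*(21 - 81) = (-4*(-3 - 3)*(-5 - 2)*(-2))*(21 - 81) = (-(-24)*(-7)*(-2))*(-60) = (-4*42*(-2))*(-60) = -168*(-2)*(-60) = 336*(-60) = -20160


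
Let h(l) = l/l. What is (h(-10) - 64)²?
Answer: 3969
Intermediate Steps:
h(l) = 1
(h(-10) - 64)² = (1 - 64)² = (-63)² = 3969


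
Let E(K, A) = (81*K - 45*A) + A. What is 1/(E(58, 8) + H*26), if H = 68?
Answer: 1/6114 ≈ 0.00016356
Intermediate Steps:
E(K, A) = -44*A + 81*K (E(K, A) = (-45*A + 81*K) + A = -44*A + 81*K)
1/(E(58, 8) + H*26) = 1/((-44*8 + 81*58) + 68*26) = 1/((-352 + 4698) + 1768) = 1/(4346 + 1768) = 1/6114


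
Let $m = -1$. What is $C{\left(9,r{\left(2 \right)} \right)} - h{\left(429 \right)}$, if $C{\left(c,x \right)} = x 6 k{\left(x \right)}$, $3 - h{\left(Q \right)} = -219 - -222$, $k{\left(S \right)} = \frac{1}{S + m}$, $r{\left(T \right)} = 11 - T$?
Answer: $\frac{27}{4} \approx 6.75$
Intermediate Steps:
$k{\left(S \right)} = \frac{1}{-1 + S}$ ($k{\left(S \right)} = \frac{1}{S - 1} = \frac{1}{-1 + S}$)
$h{\left(Q \right)} = 0$ ($h{\left(Q \right)} = 3 - \left(-219 - -222\right) = 3 - \left(-219 + 222\right) = 3 - 3 = 0$)
$C{\left(c,x \right)} = \frac{6 x}{-1 + x}$ ($C{\left(c,x \right)} = \frac{x 6}{-1 + x} = \frac{6 x}{-1 + x}$)
$C{\left(9,r{\left(2 \right)} \right)} - h{\left(429 \right)} = \frac{6 \left(11 - 2\right)}{-1 + \left(11 - 2\right)} - 0 = \frac{6 \left(11 - 2\right)}{-1 + \left(11 - 2\right)} + 0 = 6 \cdot 9 \frac{1}{-1 + 9} + 0 = 6 \cdot 9 \cdot \frac{1}{8} + 0 = \frac{27}{4} + 0 = \frac{27}{4}$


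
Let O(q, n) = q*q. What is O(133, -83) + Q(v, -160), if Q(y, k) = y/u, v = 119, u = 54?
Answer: 955325/54 ≈ 17691.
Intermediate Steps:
O(q, n) = q**2
Q(y, k) = y/54
O(133, -83) + Q(v, -160) = 133**2 + (1/54)*119 = 17689 + 119/54 = 955325/54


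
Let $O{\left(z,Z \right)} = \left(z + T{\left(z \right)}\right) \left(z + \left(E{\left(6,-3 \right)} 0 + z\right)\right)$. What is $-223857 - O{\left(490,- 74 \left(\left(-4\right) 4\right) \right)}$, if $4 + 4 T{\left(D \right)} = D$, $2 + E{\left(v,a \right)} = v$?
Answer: $-823127$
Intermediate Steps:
$E{\left(v,a \right)} = -2 + v$
$T{\left(D \right)} = -1 + \frac{D}{4}$
$O{\left(z,Z \right)} = 2 z \left(-1 + \frac{5 z}{4}\right)$ ($O{\left(z,Z \right)} = \left(z + \left(-1 + \frac{z}{4}\right)\right) \left(z + \left(\left(-2 + 6\right) 0 + z\right)\right) = \left(-1 + \frac{5 z}{4}\right) \left(z + \left(4 \cdot 0 + z\right)\right) = \left(-1 + \frac{5 z}{4}\right) \left(z + \left(0 + z\right)\right) = \left(-1 + \frac{5 z}{4}\right) \left(z + z\right) = \left(-1 + \frac{5 z}{4}\right) 2 z = 2 z \left(-1 + \frac{5 z}{4}\right)$)
$-223857 - O{\left(490,- 74 \left(\left(-4\right) 4\right) \right)} = -223857 - \frac{1}{2} \cdot 490 \left(-4 + 5 \cdot 490\right) = -223857 - \frac{1}{2} \cdot 490 \left(-4 + 2450\right) = -223857 - \frac{1}{2} \cdot 490 \cdot 2446 = -223857 - 599270 = -823127$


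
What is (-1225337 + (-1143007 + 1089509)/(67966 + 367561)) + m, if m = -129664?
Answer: -590139574025/435527 ≈ -1.3550e+6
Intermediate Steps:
(-1225337 + (-1143007 + 1089509)/(67966 + 367561)) + m = (-1225337 + (-1143007 + 1089509)/(67966 + 367561)) - 129664 = (-1225337 - 53498/435527) - 129664 = -533667401097/435527 - 129664 = -590139574025/435527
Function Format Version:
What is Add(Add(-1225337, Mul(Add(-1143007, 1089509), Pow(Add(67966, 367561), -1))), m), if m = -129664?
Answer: Rational(-590139574025, 435527) ≈ -1.3550e+6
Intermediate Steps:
Add(Add(-1225337, Mul(Add(-1143007, 1089509), Pow(Add(67966, 367561), -1))), m) = Add(Add(-1225337, Mul(Add(-1143007, 1089509), Pow(Add(67966, 367561), -1))), -129664) = Add(Add(-1225337, Mul(-53498, Pow(435527, -1))), -129664) = Add(Add(-1225337, Mul(-53498, Rational(1, 435527))), -129664) = Add(Add(-1225337, Rational(-53498, 435527)), -129664) = Add(Rational(-533667401097, 435527), -129664) = Rational(-590139574025, 435527)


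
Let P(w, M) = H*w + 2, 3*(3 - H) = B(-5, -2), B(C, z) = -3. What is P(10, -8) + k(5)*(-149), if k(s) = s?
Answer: -703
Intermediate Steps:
H = 4 (H = 3 - 1/3*(-3) = 3 + 1 = 4)
P(w, M) = 2 + 4*w (P(w, M) = 4*w + 2 = 2 + 4*w)
P(10, -8) + k(5)*(-149) = (2 + 4*10) + 5*(-149) = (2 + 40) - 745 = 42 - 745 = -703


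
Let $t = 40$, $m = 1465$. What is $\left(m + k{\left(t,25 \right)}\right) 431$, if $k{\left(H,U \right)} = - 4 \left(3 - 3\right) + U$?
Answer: $642190$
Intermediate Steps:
$k{\left(H,U \right)} = U$ ($k{\left(H,U \right)} = \left(-4\right) 0 + U = 0 + U = U$)
$\left(m + k{\left(t,25 \right)}\right) 431 = \left(1465 + 25\right) 431 = 1490 \cdot 431 = 642190$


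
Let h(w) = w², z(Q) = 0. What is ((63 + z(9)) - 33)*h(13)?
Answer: 5070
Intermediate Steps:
((63 + z(9)) - 33)*h(13) = ((63 + 0) - 33)*13² = (63 - 33)*169 = 30*169 = 5070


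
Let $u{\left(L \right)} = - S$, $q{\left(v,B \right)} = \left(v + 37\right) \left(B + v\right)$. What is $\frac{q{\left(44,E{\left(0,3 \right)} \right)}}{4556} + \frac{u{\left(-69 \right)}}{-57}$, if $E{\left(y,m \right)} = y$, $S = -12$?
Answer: $\frac{12373}{21641} \approx 0.57174$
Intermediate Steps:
$q{\left(v,B \right)} = \left(37 + v\right) \left(B + v\right)$
$u{\left(L \right)} = 12$ ($u{\left(L \right)} = \left(-1\right) \left(-12\right) = 12$)
$\frac{q{\left(44,E{\left(0,3 \right)} \right)}}{4556} + \frac{u{\left(-69 \right)}}{-57} = \frac{44^{2} + 37 \cdot 0 + 37 \cdot 44 + 0 \cdot 44}{4556} + \frac{12}{-57} = \left(1936 + 0 + 1628 + 0\right) \frac{1}{4556} + 12 \left(- \frac{1}{57}\right) = 3564 \cdot \frac{1}{4556} - \frac{4}{19} = \frac{891}{1139} - \frac{4}{19} = \frac{12373}{21641}$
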